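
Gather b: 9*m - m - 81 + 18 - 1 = 8*m - 64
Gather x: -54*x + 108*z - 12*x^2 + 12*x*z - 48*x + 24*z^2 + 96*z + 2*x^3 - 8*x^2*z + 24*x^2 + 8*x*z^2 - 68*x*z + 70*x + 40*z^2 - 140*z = 2*x^3 + x^2*(12 - 8*z) + x*(8*z^2 - 56*z - 32) + 64*z^2 + 64*z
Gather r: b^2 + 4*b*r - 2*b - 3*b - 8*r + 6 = b^2 - 5*b + r*(4*b - 8) + 6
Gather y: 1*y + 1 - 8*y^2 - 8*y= -8*y^2 - 7*y + 1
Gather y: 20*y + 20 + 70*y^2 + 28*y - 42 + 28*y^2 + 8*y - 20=98*y^2 + 56*y - 42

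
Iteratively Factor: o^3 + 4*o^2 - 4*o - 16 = (o + 2)*(o^2 + 2*o - 8) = (o - 2)*(o + 2)*(o + 4)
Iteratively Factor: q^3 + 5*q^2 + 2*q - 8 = (q + 2)*(q^2 + 3*q - 4) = (q + 2)*(q + 4)*(q - 1)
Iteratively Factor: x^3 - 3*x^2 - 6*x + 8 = (x - 1)*(x^2 - 2*x - 8) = (x - 1)*(x + 2)*(x - 4)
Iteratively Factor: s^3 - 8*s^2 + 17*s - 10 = (s - 5)*(s^2 - 3*s + 2) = (s - 5)*(s - 2)*(s - 1)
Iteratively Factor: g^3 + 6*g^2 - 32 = (g + 4)*(g^2 + 2*g - 8) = (g + 4)^2*(g - 2)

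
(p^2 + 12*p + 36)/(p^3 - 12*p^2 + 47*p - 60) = (p^2 + 12*p + 36)/(p^3 - 12*p^2 + 47*p - 60)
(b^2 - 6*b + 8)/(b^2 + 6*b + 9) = (b^2 - 6*b + 8)/(b^2 + 6*b + 9)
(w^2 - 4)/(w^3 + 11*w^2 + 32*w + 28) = (w - 2)/(w^2 + 9*w + 14)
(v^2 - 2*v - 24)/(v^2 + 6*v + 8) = (v - 6)/(v + 2)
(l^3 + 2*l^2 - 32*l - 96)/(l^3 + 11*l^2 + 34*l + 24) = (l^2 - 2*l - 24)/(l^2 + 7*l + 6)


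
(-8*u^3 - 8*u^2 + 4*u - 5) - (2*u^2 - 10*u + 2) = -8*u^3 - 10*u^2 + 14*u - 7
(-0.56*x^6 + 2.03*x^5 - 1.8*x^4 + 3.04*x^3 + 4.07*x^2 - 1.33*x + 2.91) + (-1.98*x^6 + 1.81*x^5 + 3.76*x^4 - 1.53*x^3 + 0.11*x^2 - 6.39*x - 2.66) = -2.54*x^6 + 3.84*x^5 + 1.96*x^4 + 1.51*x^3 + 4.18*x^2 - 7.72*x + 0.25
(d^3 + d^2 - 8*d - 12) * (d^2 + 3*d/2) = d^5 + 5*d^4/2 - 13*d^3/2 - 24*d^2 - 18*d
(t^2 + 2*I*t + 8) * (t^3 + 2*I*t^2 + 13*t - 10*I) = t^5 + 4*I*t^4 + 17*t^3 + 32*I*t^2 + 124*t - 80*I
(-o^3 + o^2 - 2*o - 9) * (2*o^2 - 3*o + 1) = -2*o^5 + 5*o^4 - 8*o^3 - 11*o^2 + 25*o - 9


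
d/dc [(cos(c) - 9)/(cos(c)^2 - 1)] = (cos(c)^2 - 18*cos(c) + 1)/sin(c)^3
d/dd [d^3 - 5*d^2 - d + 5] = 3*d^2 - 10*d - 1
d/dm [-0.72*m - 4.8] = -0.720000000000000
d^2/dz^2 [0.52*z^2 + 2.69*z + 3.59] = 1.04000000000000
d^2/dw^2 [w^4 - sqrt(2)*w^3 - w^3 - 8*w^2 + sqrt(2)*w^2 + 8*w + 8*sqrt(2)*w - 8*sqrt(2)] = 12*w^2 - 6*sqrt(2)*w - 6*w - 16 + 2*sqrt(2)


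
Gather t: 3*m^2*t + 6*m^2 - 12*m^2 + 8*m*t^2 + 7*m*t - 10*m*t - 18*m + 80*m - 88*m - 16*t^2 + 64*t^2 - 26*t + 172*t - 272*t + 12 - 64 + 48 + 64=-6*m^2 - 26*m + t^2*(8*m + 48) + t*(3*m^2 - 3*m - 126) + 60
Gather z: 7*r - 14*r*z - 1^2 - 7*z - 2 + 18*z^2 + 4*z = 7*r + 18*z^2 + z*(-14*r - 3) - 3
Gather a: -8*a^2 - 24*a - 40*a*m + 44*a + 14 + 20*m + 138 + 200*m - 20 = -8*a^2 + a*(20 - 40*m) + 220*m + 132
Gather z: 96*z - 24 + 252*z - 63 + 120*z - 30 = 468*z - 117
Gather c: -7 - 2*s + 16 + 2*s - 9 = 0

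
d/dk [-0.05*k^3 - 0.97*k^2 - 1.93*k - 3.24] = -0.15*k^2 - 1.94*k - 1.93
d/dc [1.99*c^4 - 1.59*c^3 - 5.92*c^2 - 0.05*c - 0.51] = 7.96*c^3 - 4.77*c^2 - 11.84*c - 0.05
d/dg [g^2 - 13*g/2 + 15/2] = 2*g - 13/2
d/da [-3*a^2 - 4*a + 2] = -6*a - 4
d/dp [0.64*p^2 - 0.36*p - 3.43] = 1.28*p - 0.36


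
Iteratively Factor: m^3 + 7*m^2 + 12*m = (m + 4)*(m^2 + 3*m) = m*(m + 4)*(m + 3)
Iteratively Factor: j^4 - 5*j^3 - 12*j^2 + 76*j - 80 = (j - 5)*(j^3 - 12*j + 16) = (j - 5)*(j + 4)*(j^2 - 4*j + 4) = (j - 5)*(j - 2)*(j + 4)*(j - 2)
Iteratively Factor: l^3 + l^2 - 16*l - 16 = (l + 1)*(l^2 - 16) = (l - 4)*(l + 1)*(l + 4)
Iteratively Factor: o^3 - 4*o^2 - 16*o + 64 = (o - 4)*(o^2 - 16) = (o - 4)^2*(o + 4)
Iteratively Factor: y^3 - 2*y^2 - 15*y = (y - 5)*(y^2 + 3*y) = y*(y - 5)*(y + 3)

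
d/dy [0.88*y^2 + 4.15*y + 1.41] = 1.76*y + 4.15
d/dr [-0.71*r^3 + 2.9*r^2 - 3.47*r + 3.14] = -2.13*r^2 + 5.8*r - 3.47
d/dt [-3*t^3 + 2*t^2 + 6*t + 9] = -9*t^2 + 4*t + 6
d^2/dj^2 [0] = 0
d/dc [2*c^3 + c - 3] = 6*c^2 + 1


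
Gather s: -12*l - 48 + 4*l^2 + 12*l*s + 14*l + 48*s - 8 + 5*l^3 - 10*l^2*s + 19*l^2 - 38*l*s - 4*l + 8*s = 5*l^3 + 23*l^2 - 2*l + s*(-10*l^2 - 26*l + 56) - 56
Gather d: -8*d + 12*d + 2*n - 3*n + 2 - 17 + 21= 4*d - n + 6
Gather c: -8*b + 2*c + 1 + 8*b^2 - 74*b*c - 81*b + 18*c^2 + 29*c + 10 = 8*b^2 - 89*b + 18*c^2 + c*(31 - 74*b) + 11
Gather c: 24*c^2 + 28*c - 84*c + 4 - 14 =24*c^2 - 56*c - 10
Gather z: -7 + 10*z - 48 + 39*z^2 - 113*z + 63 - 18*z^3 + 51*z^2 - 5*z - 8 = -18*z^3 + 90*z^2 - 108*z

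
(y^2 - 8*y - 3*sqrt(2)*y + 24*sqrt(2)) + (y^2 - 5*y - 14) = 2*y^2 - 13*y - 3*sqrt(2)*y - 14 + 24*sqrt(2)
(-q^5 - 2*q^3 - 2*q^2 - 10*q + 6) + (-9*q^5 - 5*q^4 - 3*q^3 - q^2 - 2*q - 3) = -10*q^5 - 5*q^4 - 5*q^3 - 3*q^2 - 12*q + 3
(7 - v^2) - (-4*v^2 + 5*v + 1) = 3*v^2 - 5*v + 6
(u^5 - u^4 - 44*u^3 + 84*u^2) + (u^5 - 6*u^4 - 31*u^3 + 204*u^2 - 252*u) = 2*u^5 - 7*u^4 - 75*u^3 + 288*u^2 - 252*u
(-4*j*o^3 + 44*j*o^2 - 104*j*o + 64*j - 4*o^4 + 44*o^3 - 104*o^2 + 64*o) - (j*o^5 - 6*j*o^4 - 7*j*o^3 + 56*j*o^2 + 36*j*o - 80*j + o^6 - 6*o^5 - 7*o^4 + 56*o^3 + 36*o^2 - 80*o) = -j*o^5 + 6*j*o^4 + 3*j*o^3 - 12*j*o^2 - 140*j*o + 144*j - o^6 + 6*o^5 + 3*o^4 - 12*o^3 - 140*o^2 + 144*o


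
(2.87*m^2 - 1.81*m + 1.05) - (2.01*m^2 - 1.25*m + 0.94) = 0.86*m^2 - 0.56*m + 0.11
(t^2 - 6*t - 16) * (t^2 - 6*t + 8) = t^4 - 12*t^3 + 28*t^2 + 48*t - 128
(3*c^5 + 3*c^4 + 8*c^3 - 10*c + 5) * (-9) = -27*c^5 - 27*c^4 - 72*c^3 + 90*c - 45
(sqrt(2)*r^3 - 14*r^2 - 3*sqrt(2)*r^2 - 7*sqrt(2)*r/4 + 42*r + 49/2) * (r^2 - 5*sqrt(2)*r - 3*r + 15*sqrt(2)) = sqrt(2)*r^5 - 24*r^4 - 6*sqrt(2)*r^4 + 309*sqrt(2)*r^3/4 + 144*r^3 - 1659*sqrt(2)*r^2/4 - 174*r^2 - 126*r + 1015*sqrt(2)*r/2 + 735*sqrt(2)/2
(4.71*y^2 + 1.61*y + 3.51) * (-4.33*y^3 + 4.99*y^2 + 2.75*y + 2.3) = -20.3943*y^5 + 16.5316*y^4 + 5.7881*y^3 + 32.7754*y^2 + 13.3555*y + 8.073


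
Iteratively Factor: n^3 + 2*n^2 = (n)*(n^2 + 2*n) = n*(n + 2)*(n)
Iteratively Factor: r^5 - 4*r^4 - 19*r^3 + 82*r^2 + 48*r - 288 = (r + 4)*(r^4 - 8*r^3 + 13*r^2 + 30*r - 72) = (r + 2)*(r + 4)*(r^3 - 10*r^2 + 33*r - 36) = (r - 3)*(r + 2)*(r + 4)*(r^2 - 7*r + 12) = (r - 3)^2*(r + 2)*(r + 4)*(r - 4)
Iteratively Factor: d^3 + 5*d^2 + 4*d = (d + 4)*(d^2 + d) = d*(d + 4)*(d + 1)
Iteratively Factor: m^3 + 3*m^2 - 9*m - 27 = (m + 3)*(m^2 - 9) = (m + 3)^2*(m - 3)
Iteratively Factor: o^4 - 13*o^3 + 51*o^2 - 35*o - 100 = (o + 1)*(o^3 - 14*o^2 + 65*o - 100) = (o - 5)*(o + 1)*(o^2 - 9*o + 20) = (o - 5)^2*(o + 1)*(o - 4)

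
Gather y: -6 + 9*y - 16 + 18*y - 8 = 27*y - 30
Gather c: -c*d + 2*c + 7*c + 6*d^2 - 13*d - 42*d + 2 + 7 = c*(9 - d) + 6*d^2 - 55*d + 9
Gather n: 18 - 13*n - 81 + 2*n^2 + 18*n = 2*n^2 + 5*n - 63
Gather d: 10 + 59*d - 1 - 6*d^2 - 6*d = -6*d^2 + 53*d + 9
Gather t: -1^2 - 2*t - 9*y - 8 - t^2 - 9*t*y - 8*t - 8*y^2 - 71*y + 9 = -t^2 + t*(-9*y - 10) - 8*y^2 - 80*y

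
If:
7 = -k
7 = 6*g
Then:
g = 7/6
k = -7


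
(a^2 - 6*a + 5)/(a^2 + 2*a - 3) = (a - 5)/(a + 3)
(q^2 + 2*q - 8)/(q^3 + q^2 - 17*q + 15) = (q^2 + 2*q - 8)/(q^3 + q^2 - 17*q + 15)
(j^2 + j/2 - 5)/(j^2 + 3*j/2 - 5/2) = (j - 2)/(j - 1)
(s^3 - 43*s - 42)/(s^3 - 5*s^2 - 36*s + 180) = (s^2 - 6*s - 7)/(s^2 - 11*s + 30)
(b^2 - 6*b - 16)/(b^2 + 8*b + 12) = (b - 8)/(b + 6)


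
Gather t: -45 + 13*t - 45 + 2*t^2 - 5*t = 2*t^2 + 8*t - 90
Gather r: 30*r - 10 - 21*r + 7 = 9*r - 3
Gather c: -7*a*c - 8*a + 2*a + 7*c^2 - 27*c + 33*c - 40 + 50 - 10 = -6*a + 7*c^2 + c*(6 - 7*a)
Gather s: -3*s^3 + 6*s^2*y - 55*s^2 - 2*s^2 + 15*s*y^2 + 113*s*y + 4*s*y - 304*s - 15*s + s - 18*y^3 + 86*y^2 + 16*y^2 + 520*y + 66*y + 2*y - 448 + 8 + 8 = -3*s^3 + s^2*(6*y - 57) + s*(15*y^2 + 117*y - 318) - 18*y^3 + 102*y^2 + 588*y - 432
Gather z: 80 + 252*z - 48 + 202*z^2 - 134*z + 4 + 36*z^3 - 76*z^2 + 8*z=36*z^3 + 126*z^2 + 126*z + 36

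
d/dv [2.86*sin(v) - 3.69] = 2.86*cos(v)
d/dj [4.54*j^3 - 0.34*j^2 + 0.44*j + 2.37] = 13.62*j^2 - 0.68*j + 0.44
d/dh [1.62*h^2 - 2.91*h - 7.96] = 3.24*h - 2.91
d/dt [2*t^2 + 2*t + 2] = 4*t + 2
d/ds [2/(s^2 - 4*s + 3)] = 4*(2 - s)/(s^2 - 4*s + 3)^2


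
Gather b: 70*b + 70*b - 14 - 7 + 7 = 140*b - 14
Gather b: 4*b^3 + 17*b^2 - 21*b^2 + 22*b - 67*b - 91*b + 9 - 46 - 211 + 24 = 4*b^3 - 4*b^2 - 136*b - 224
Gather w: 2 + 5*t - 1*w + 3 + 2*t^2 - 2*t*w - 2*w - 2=2*t^2 + 5*t + w*(-2*t - 3) + 3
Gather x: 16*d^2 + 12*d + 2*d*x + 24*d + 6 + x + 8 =16*d^2 + 36*d + x*(2*d + 1) + 14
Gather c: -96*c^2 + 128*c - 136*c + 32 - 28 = -96*c^2 - 8*c + 4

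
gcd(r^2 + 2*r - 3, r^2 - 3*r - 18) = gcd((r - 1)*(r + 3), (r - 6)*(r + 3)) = r + 3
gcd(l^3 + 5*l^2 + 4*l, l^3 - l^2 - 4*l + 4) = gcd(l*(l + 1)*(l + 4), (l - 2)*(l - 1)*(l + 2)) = 1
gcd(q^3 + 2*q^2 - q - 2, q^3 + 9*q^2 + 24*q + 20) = q + 2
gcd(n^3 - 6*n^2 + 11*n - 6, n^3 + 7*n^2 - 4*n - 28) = n - 2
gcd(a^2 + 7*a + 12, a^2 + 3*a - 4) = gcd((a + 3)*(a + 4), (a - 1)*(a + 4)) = a + 4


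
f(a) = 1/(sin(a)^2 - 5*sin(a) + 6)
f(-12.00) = 0.28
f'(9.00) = -0.23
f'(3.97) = -0.04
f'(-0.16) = 0.11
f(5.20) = 0.09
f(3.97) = 0.10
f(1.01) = 0.40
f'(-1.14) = 0.02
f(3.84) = 0.10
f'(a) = (-2*sin(a)*cos(a) + 5*cos(a))/(sin(a)^2 - 5*sin(a) + 6)^2 = (5 - 2*sin(a))*cos(a)/(sin(a)^2 - 5*sin(a) + 6)^2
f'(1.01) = 0.29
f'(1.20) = 0.23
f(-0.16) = 0.15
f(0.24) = 0.21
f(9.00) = 0.24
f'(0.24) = 0.19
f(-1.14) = 0.09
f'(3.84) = -0.05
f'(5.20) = 0.03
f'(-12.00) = 0.25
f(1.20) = 0.45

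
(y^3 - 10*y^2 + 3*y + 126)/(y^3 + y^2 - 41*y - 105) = (y - 6)/(y + 5)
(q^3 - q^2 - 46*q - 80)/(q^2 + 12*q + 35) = (q^2 - 6*q - 16)/(q + 7)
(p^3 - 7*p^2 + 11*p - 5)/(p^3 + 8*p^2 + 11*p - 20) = (p^2 - 6*p + 5)/(p^2 + 9*p + 20)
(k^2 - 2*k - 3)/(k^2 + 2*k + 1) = (k - 3)/(k + 1)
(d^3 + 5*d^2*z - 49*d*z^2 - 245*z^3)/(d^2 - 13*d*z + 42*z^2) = (-d^2 - 12*d*z - 35*z^2)/(-d + 6*z)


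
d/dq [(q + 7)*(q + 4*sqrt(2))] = 2*q + 4*sqrt(2) + 7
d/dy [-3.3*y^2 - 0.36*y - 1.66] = -6.6*y - 0.36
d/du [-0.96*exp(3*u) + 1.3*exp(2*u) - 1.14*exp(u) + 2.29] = (-2.88*exp(2*u) + 2.6*exp(u) - 1.14)*exp(u)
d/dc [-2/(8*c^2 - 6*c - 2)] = (8*c - 3)/(-4*c^2 + 3*c + 1)^2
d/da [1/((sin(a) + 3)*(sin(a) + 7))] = -2*(sin(a) + 5)*cos(a)/((sin(a) + 3)^2*(sin(a) + 7)^2)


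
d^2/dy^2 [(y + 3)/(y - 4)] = 14/(y - 4)^3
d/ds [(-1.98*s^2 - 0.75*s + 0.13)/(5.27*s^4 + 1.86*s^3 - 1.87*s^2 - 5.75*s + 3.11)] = (20.8692*s^5 + 15.5403*s^4 + 0.0496000000000016*s^3 + 9.2571*s^2 - 11.8294*s - 1.585)/(27.7729*s^8 + 19.6044*s^7 - 16.2502*s^6 - 67.5614*s^5 + 14.8863*s^4 + 33.0742*s^3 + 21.4311*s^2 - 35.765*s + 9.6721)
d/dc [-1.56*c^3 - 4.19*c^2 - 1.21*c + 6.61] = -4.68*c^2 - 8.38*c - 1.21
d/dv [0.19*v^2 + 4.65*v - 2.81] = 0.38*v + 4.65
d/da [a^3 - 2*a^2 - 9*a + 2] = 3*a^2 - 4*a - 9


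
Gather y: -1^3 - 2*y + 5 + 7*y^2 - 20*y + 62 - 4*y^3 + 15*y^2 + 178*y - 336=-4*y^3 + 22*y^2 + 156*y - 270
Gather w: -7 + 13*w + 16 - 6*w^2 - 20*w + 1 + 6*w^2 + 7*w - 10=0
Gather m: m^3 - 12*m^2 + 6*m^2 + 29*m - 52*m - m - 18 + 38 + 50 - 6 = m^3 - 6*m^2 - 24*m + 64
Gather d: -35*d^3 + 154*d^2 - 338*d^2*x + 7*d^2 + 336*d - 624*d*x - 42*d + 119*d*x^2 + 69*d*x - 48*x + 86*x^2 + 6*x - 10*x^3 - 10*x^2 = -35*d^3 + d^2*(161 - 338*x) + d*(119*x^2 - 555*x + 294) - 10*x^3 + 76*x^2 - 42*x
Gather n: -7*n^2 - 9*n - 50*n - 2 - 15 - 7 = -7*n^2 - 59*n - 24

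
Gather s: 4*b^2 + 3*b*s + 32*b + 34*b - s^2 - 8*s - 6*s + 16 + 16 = 4*b^2 + 66*b - s^2 + s*(3*b - 14) + 32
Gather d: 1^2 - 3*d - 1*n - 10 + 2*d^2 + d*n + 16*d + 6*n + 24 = 2*d^2 + d*(n + 13) + 5*n + 15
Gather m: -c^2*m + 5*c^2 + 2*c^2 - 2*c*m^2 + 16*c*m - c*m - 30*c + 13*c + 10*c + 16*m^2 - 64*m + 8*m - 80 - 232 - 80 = 7*c^2 - 7*c + m^2*(16 - 2*c) + m*(-c^2 + 15*c - 56) - 392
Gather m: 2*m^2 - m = 2*m^2 - m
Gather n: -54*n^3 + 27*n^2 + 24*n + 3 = -54*n^3 + 27*n^2 + 24*n + 3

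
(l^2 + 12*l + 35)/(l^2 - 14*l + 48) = (l^2 + 12*l + 35)/(l^2 - 14*l + 48)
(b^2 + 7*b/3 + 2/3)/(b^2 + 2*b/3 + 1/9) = 3*(b + 2)/(3*b + 1)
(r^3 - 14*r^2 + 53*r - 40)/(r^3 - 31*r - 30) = (-r^3 + 14*r^2 - 53*r + 40)/(-r^3 + 31*r + 30)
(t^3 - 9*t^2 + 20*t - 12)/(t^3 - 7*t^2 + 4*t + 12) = (t - 1)/(t + 1)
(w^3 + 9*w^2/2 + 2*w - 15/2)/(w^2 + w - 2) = (2*w^2 + 11*w + 15)/(2*(w + 2))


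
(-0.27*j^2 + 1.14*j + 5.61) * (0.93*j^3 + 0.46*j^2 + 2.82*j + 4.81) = -0.2511*j^5 + 0.936*j^4 + 4.9803*j^3 + 4.4967*j^2 + 21.3036*j + 26.9841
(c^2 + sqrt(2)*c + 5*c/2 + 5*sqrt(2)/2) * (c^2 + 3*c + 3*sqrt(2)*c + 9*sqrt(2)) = c^4 + 11*c^3/2 + 4*sqrt(2)*c^3 + 27*c^2/2 + 22*sqrt(2)*c^2 + 33*c + 30*sqrt(2)*c + 45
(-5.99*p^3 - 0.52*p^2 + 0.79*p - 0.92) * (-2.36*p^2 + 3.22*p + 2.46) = 14.1364*p^5 - 18.0606*p^4 - 18.2742*p^3 + 3.4358*p^2 - 1.019*p - 2.2632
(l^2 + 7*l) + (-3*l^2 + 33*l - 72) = -2*l^2 + 40*l - 72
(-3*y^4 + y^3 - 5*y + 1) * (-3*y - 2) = 9*y^5 + 3*y^4 - 2*y^3 + 15*y^2 + 7*y - 2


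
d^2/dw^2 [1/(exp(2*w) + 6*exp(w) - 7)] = 2*(4*(exp(w) + 3)^2*exp(w) - (2*exp(w) + 3)*(exp(2*w) + 6*exp(w) - 7))*exp(w)/(exp(2*w) + 6*exp(w) - 7)^3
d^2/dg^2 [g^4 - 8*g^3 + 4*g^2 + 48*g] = 12*g^2 - 48*g + 8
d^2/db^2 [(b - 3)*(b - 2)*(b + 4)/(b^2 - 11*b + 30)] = 12*(11*b^3 - 138*b^2 + 528*b - 556)/(b^6 - 33*b^5 + 453*b^4 - 3311*b^3 + 13590*b^2 - 29700*b + 27000)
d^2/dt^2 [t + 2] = 0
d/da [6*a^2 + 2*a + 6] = 12*a + 2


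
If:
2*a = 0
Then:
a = 0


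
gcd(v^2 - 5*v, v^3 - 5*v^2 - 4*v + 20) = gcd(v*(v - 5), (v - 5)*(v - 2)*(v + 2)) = v - 5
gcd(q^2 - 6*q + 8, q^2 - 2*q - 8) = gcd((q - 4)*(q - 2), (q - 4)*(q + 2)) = q - 4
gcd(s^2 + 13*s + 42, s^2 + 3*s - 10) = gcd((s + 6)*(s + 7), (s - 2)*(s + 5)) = 1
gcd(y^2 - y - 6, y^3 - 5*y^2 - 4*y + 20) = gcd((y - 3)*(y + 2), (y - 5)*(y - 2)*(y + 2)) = y + 2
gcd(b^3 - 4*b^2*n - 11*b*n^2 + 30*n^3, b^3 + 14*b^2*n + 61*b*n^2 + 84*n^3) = b + 3*n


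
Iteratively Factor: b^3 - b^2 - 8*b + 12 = (b - 2)*(b^2 + b - 6) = (b - 2)^2*(b + 3)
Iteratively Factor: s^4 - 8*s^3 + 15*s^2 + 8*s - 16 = (s - 1)*(s^3 - 7*s^2 + 8*s + 16) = (s - 1)*(s + 1)*(s^2 - 8*s + 16) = (s - 4)*(s - 1)*(s + 1)*(s - 4)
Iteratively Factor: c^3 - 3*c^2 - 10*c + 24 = (c - 4)*(c^2 + c - 6) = (c - 4)*(c - 2)*(c + 3)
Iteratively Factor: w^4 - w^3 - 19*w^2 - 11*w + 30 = (w + 3)*(w^3 - 4*w^2 - 7*w + 10) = (w - 1)*(w + 3)*(w^2 - 3*w - 10) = (w - 1)*(w + 2)*(w + 3)*(w - 5)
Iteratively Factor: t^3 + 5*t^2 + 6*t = (t)*(t^2 + 5*t + 6) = t*(t + 3)*(t + 2)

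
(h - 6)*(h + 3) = h^2 - 3*h - 18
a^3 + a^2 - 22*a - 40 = (a - 5)*(a + 2)*(a + 4)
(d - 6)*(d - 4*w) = d^2 - 4*d*w - 6*d + 24*w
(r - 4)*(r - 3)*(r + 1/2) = r^3 - 13*r^2/2 + 17*r/2 + 6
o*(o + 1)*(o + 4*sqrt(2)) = o^3 + o^2 + 4*sqrt(2)*o^2 + 4*sqrt(2)*o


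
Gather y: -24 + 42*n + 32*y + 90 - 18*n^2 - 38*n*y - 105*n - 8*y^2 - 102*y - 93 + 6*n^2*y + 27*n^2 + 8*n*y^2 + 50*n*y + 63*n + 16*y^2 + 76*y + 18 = 9*n^2 + y^2*(8*n + 8) + y*(6*n^2 + 12*n + 6) - 9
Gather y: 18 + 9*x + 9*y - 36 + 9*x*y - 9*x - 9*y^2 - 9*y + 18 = 9*x*y - 9*y^2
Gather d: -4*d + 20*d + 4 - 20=16*d - 16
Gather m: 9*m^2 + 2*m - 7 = 9*m^2 + 2*m - 7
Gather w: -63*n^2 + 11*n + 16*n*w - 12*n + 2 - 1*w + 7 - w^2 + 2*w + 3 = -63*n^2 - n - w^2 + w*(16*n + 1) + 12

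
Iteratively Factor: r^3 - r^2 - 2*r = (r + 1)*(r^2 - 2*r) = r*(r + 1)*(r - 2)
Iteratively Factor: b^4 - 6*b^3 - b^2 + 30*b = (b)*(b^3 - 6*b^2 - b + 30) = b*(b - 5)*(b^2 - b - 6) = b*(b - 5)*(b - 3)*(b + 2)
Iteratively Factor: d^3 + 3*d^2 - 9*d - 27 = (d + 3)*(d^2 - 9) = (d - 3)*(d + 3)*(d + 3)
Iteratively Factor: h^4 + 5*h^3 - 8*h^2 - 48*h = (h + 4)*(h^3 + h^2 - 12*h) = h*(h + 4)*(h^2 + h - 12) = h*(h + 4)^2*(h - 3)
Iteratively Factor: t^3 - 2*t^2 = (t)*(t^2 - 2*t) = t*(t - 2)*(t)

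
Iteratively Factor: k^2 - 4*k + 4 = (k - 2)*(k - 2)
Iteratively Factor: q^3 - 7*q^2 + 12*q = (q - 4)*(q^2 - 3*q) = (q - 4)*(q - 3)*(q)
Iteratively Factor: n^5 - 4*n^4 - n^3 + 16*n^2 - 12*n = (n - 3)*(n^4 - n^3 - 4*n^2 + 4*n) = (n - 3)*(n - 1)*(n^3 - 4*n) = (n - 3)*(n - 1)*(n + 2)*(n^2 - 2*n) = n*(n - 3)*(n - 1)*(n + 2)*(n - 2)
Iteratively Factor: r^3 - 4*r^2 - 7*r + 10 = (r + 2)*(r^2 - 6*r + 5) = (r - 1)*(r + 2)*(r - 5)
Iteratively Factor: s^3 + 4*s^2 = (s)*(s^2 + 4*s) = s*(s + 4)*(s)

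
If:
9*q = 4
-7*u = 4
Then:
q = 4/9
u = -4/7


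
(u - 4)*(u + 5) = u^2 + u - 20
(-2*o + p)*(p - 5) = -2*o*p + 10*o + p^2 - 5*p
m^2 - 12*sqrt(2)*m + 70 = (m - 7*sqrt(2))*(m - 5*sqrt(2))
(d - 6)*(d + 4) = d^2 - 2*d - 24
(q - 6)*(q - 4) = q^2 - 10*q + 24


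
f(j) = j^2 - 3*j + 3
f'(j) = 2*j - 3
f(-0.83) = 6.18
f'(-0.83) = -4.66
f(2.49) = 1.73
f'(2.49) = 1.98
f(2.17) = 1.20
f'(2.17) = 1.34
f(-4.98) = 42.74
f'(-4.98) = -12.96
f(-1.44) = 9.39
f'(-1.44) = -5.88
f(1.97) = 0.97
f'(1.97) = 0.94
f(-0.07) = 3.21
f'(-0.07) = -3.14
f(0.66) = 1.46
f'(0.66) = -1.68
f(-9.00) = 111.00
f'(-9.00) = -21.00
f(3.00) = 3.00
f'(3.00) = 3.00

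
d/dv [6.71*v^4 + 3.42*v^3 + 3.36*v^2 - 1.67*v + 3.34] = 26.84*v^3 + 10.26*v^2 + 6.72*v - 1.67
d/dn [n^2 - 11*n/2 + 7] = 2*n - 11/2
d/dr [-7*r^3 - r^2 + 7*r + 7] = -21*r^2 - 2*r + 7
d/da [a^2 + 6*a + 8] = 2*a + 6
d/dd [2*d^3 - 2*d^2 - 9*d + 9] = 6*d^2 - 4*d - 9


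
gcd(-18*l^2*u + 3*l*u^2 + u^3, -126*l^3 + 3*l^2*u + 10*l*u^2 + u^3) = -18*l^2 + 3*l*u + u^2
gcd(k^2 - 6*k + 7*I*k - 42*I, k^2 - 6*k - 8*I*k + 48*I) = k - 6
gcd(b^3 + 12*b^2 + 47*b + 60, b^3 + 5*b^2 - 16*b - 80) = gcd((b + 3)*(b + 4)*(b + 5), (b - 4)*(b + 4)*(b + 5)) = b^2 + 9*b + 20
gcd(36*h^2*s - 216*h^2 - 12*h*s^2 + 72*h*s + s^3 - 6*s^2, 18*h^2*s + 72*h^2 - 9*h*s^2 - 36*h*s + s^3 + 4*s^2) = -6*h + s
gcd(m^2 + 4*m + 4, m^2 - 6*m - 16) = m + 2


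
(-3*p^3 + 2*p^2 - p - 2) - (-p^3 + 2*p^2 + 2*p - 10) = -2*p^3 - 3*p + 8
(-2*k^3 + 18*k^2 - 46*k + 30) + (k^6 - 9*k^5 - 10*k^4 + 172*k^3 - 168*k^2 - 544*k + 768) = k^6 - 9*k^5 - 10*k^4 + 170*k^3 - 150*k^2 - 590*k + 798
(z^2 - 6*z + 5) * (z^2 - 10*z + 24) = z^4 - 16*z^3 + 89*z^2 - 194*z + 120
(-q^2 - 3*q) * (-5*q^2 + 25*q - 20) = 5*q^4 - 10*q^3 - 55*q^2 + 60*q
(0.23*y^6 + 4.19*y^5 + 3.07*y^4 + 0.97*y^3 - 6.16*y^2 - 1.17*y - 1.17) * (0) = 0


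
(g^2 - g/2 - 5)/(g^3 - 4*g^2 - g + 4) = (g^2 - g/2 - 5)/(g^3 - 4*g^2 - g + 4)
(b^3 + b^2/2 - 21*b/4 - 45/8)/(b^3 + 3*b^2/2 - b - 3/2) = (b^2 - b - 15/4)/(b^2 - 1)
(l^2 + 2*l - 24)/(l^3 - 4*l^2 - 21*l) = (-l^2 - 2*l + 24)/(l*(-l^2 + 4*l + 21))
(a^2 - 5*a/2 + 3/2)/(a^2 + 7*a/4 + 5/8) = 4*(2*a^2 - 5*a + 3)/(8*a^2 + 14*a + 5)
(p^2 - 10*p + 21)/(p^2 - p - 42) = (p - 3)/(p + 6)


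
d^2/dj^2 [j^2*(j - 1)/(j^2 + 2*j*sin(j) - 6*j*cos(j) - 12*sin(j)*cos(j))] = 2*(4*j^2*(j - 1)*(3*j*sin(j) + j*cos(j) + j + sin(j) - 3*cos(j) - 6*cos(2*j))^2 + j*(j^2 + 2*j*sin(j) - 6*j*cos(j) - 6*sin(2*j))*(j^3*sin(j) - 3*j^3*cos(j) - 25*j^2*sin(j) - 12*j^2*sin(2*j) - 5*j^2*cos(j) - 7*j^2 + 12*j*sin(j) + 12*j*sin(2*j) + 24*j*cos(j) + 36*j*cos(2*j) + 5*j + 4*sin(j) - 12*cos(j) - 24*cos(2*j)) + (j + 2*sin(j))^2*(j - 6*cos(j))^2*(3*j - 1))/((j + 2*sin(j))^3*(j - 6*cos(j))^3)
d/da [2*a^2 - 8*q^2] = 4*a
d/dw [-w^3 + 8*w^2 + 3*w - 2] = -3*w^2 + 16*w + 3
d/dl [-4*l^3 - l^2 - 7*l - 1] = -12*l^2 - 2*l - 7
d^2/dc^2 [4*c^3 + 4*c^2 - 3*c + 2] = 24*c + 8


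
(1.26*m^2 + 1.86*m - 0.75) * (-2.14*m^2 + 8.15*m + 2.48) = -2.6964*m^4 + 6.2886*m^3 + 19.8888*m^2 - 1.4997*m - 1.86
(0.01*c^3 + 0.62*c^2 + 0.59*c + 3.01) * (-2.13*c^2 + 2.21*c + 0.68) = -0.0213*c^5 - 1.2985*c^4 + 0.1203*c^3 - 4.6858*c^2 + 7.0533*c + 2.0468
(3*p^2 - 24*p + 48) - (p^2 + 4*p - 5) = 2*p^2 - 28*p + 53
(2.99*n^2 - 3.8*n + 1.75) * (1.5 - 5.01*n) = -14.9799*n^3 + 23.523*n^2 - 14.4675*n + 2.625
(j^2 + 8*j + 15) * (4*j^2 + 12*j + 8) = 4*j^4 + 44*j^3 + 164*j^2 + 244*j + 120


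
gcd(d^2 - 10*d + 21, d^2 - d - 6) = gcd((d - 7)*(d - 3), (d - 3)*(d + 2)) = d - 3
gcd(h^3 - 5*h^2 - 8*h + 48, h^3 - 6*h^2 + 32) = h^2 - 8*h + 16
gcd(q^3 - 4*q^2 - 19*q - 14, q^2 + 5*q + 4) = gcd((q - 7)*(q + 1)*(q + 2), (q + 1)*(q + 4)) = q + 1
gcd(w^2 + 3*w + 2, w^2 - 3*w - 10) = w + 2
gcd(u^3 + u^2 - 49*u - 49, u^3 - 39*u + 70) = u + 7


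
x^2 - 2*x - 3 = (x - 3)*(x + 1)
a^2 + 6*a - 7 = (a - 1)*(a + 7)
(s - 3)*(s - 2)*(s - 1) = s^3 - 6*s^2 + 11*s - 6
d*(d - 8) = d^2 - 8*d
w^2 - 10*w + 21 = (w - 7)*(w - 3)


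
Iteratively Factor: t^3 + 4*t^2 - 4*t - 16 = (t + 2)*(t^2 + 2*t - 8) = (t + 2)*(t + 4)*(t - 2)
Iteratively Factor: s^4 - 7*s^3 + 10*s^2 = (s)*(s^3 - 7*s^2 + 10*s) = s*(s - 5)*(s^2 - 2*s) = s*(s - 5)*(s - 2)*(s)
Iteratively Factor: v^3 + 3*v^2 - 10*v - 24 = (v + 4)*(v^2 - v - 6) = (v + 2)*(v + 4)*(v - 3)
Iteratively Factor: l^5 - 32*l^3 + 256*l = (l - 4)*(l^4 + 4*l^3 - 16*l^2 - 64*l) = l*(l - 4)*(l^3 + 4*l^2 - 16*l - 64) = l*(l - 4)*(l + 4)*(l^2 - 16) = l*(l - 4)*(l + 4)^2*(l - 4)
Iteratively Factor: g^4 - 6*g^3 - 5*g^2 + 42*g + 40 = (g + 2)*(g^3 - 8*g^2 + 11*g + 20) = (g - 5)*(g + 2)*(g^2 - 3*g - 4) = (g - 5)*(g + 1)*(g + 2)*(g - 4)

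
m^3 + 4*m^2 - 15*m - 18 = (m - 3)*(m + 1)*(m + 6)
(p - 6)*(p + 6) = p^2 - 36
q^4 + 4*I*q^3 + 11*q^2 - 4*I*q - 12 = (q - 1)*(q + 1)*(q - 2*I)*(q + 6*I)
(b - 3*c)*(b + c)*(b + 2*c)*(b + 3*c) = b^4 + 3*b^3*c - 7*b^2*c^2 - 27*b*c^3 - 18*c^4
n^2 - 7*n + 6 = (n - 6)*(n - 1)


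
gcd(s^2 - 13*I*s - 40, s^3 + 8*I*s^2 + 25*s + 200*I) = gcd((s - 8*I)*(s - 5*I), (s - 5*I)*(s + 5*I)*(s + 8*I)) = s - 5*I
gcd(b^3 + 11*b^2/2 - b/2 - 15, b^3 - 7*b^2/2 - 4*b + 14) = b + 2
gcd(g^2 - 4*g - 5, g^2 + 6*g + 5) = g + 1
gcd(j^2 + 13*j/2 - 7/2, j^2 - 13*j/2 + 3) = j - 1/2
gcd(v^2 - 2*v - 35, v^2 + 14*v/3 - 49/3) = 1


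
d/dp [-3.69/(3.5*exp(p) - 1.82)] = 12.915*exp(p)/(3.5*exp(p) - 1.82)^2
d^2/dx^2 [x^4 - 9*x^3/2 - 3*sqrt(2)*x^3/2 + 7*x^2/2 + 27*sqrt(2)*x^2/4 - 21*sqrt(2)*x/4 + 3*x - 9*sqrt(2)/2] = 12*x^2 - 27*x - 9*sqrt(2)*x + 7 + 27*sqrt(2)/2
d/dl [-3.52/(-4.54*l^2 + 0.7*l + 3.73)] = (2.464 - 31.9616*l)/(-4.54*l^2 + 0.7*l + 3.73)^2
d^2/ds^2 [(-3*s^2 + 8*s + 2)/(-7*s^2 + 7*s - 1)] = 2*(-245*s^3 - 357*s^2 + 462*s - 137)/(343*s^6 - 1029*s^5 + 1176*s^4 - 637*s^3 + 168*s^2 - 21*s + 1)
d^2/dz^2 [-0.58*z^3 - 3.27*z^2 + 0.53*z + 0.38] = -3.48*z - 6.54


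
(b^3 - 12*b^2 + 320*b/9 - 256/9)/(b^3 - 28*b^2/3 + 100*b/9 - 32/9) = (9*b^2 - 36*b + 32)/(9*b^2 - 12*b + 4)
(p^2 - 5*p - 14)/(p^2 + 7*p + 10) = (p - 7)/(p + 5)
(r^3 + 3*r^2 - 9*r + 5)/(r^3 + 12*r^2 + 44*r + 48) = (r^3 + 3*r^2 - 9*r + 5)/(r^3 + 12*r^2 + 44*r + 48)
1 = 1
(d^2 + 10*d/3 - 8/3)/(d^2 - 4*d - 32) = (d - 2/3)/(d - 8)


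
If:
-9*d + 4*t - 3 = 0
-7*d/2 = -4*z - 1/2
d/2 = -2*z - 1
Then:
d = -1/3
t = 0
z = -5/12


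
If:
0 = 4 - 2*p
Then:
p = 2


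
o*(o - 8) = o^2 - 8*o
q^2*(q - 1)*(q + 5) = q^4 + 4*q^3 - 5*q^2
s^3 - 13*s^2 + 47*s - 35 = (s - 7)*(s - 5)*(s - 1)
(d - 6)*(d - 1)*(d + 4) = d^3 - 3*d^2 - 22*d + 24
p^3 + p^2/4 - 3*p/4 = p*(p - 3/4)*(p + 1)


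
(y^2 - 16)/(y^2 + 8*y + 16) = (y - 4)/(y + 4)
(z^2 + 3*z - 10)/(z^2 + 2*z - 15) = (z - 2)/(z - 3)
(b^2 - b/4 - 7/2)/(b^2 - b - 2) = (b + 7/4)/(b + 1)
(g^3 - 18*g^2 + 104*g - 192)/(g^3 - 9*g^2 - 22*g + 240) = (g - 4)/(g + 5)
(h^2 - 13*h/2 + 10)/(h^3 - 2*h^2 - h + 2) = (h^2 - 13*h/2 + 10)/(h^3 - 2*h^2 - h + 2)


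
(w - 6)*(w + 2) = w^2 - 4*w - 12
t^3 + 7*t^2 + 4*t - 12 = (t - 1)*(t + 2)*(t + 6)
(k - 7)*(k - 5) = k^2 - 12*k + 35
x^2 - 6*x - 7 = (x - 7)*(x + 1)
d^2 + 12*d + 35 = (d + 5)*(d + 7)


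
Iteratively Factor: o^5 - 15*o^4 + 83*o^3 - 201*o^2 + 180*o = (o - 5)*(o^4 - 10*o^3 + 33*o^2 - 36*o) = (o - 5)*(o - 3)*(o^3 - 7*o^2 + 12*o) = (o - 5)*(o - 3)^2*(o^2 - 4*o) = o*(o - 5)*(o - 3)^2*(o - 4)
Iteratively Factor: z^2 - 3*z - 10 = (z + 2)*(z - 5)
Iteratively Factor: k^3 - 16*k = (k)*(k^2 - 16) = k*(k - 4)*(k + 4)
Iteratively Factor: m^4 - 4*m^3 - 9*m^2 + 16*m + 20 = (m - 5)*(m^3 + m^2 - 4*m - 4) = (m - 5)*(m + 2)*(m^2 - m - 2) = (m - 5)*(m - 2)*(m + 2)*(m + 1)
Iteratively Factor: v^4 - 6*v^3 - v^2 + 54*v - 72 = (v + 3)*(v^3 - 9*v^2 + 26*v - 24) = (v - 3)*(v + 3)*(v^2 - 6*v + 8) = (v - 3)*(v - 2)*(v + 3)*(v - 4)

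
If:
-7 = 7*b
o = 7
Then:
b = -1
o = 7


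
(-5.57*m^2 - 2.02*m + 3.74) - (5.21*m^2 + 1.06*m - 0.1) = -10.78*m^2 - 3.08*m + 3.84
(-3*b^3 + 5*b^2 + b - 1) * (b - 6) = -3*b^4 + 23*b^3 - 29*b^2 - 7*b + 6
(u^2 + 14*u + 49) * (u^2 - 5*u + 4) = u^4 + 9*u^3 - 17*u^2 - 189*u + 196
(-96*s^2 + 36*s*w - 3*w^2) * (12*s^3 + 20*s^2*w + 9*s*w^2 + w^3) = -1152*s^5 - 1488*s^4*w - 180*s^3*w^2 + 168*s^2*w^3 + 9*s*w^4 - 3*w^5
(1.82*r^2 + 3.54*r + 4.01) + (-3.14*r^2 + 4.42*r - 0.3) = -1.32*r^2 + 7.96*r + 3.71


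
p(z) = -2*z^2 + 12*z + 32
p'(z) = 12 - 4*z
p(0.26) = 34.98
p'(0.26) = 10.96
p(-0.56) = 24.65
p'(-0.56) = 14.24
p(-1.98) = 0.40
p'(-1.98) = 19.92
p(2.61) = 49.70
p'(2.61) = 1.56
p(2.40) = 49.28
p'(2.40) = 2.40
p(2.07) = 48.27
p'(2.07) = 3.72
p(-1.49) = 9.68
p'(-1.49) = 17.96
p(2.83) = 49.94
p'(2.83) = 0.68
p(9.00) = -22.00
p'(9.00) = -24.00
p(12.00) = -112.00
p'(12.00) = -36.00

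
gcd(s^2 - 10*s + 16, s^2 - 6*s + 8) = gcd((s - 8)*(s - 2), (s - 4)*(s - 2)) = s - 2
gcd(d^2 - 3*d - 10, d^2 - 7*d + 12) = 1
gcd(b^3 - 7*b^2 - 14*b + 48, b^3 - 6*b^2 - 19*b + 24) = b^2 - 5*b - 24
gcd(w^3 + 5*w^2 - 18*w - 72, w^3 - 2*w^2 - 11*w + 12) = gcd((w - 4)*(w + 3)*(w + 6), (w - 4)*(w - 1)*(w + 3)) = w^2 - w - 12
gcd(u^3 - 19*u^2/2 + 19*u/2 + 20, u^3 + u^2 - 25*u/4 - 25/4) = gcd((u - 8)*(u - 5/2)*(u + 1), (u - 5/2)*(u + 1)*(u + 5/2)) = u^2 - 3*u/2 - 5/2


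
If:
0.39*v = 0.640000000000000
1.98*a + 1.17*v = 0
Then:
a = -0.97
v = 1.64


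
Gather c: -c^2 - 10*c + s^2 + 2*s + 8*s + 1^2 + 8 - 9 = -c^2 - 10*c + s^2 + 10*s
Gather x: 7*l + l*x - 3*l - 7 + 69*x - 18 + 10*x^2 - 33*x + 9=4*l + 10*x^2 + x*(l + 36) - 16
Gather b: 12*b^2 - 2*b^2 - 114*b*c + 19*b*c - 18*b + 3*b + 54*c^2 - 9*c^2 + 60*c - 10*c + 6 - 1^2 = 10*b^2 + b*(-95*c - 15) + 45*c^2 + 50*c + 5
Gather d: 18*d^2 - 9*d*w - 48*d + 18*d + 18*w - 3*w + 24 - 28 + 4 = 18*d^2 + d*(-9*w - 30) + 15*w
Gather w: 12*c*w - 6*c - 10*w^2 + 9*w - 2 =-6*c - 10*w^2 + w*(12*c + 9) - 2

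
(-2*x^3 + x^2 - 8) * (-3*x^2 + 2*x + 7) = 6*x^5 - 7*x^4 - 12*x^3 + 31*x^2 - 16*x - 56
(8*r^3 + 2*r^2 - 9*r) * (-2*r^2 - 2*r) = -16*r^5 - 20*r^4 + 14*r^3 + 18*r^2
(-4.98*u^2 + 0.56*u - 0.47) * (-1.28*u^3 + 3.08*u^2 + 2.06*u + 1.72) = 6.3744*u^5 - 16.0552*u^4 - 7.9324*u^3 - 8.8596*u^2 - 0.00499999999999989*u - 0.8084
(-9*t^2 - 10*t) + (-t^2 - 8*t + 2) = -10*t^2 - 18*t + 2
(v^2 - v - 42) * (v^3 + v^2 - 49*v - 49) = v^5 - 92*v^3 - 42*v^2 + 2107*v + 2058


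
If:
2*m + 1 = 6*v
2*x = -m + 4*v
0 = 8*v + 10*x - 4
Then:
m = -2/13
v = 3/26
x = 4/13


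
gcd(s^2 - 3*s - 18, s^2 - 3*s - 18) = s^2 - 3*s - 18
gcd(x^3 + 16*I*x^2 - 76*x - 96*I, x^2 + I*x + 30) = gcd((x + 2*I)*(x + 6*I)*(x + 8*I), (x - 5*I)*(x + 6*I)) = x + 6*I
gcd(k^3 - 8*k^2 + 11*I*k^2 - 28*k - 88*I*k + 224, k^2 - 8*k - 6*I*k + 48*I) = k - 8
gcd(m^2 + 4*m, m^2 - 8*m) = m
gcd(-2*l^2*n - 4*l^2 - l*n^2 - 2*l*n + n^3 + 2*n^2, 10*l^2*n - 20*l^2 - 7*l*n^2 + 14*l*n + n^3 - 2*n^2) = 2*l - n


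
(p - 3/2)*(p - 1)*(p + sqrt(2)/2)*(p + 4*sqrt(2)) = p^4 - 5*p^3/2 + 9*sqrt(2)*p^3/2 - 45*sqrt(2)*p^2/4 + 11*p^2/2 - 10*p + 27*sqrt(2)*p/4 + 6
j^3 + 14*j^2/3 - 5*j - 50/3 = (j - 2)*(j + 5/3)*(j + 5)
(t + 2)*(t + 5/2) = t^2 + 9*t/2 + 5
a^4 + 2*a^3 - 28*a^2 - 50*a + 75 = (a - 5)*(a - 1)*(a + 3)*(a + 5)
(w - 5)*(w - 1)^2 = w^3 - 7*w^2 + 11*w - 5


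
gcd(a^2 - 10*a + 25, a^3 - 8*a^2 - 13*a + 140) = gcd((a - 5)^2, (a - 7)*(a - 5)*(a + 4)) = a - 5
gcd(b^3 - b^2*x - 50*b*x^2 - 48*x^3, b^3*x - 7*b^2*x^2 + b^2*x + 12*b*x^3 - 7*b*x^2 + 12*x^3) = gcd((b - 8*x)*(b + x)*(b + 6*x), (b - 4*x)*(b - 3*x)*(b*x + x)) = 1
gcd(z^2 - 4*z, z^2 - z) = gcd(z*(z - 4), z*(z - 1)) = z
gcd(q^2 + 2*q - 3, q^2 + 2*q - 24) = 1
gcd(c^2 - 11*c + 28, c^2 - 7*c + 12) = c - 4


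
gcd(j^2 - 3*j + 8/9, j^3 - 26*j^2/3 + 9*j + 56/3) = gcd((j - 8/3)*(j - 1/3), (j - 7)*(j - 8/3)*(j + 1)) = j - 8/3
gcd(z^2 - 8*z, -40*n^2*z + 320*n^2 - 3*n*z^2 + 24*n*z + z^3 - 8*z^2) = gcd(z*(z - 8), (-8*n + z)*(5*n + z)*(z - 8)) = z - 8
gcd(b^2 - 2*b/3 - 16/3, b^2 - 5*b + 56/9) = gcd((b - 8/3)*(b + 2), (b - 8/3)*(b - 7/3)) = b - 8/3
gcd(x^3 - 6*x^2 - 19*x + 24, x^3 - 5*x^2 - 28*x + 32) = x^2 - 9*x + 8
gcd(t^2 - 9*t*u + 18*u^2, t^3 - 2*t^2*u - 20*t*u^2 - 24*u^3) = t - 6*u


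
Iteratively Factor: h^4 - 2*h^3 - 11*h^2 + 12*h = (h + 3)*(h^3 - 5*h^2 + 4*h) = (h - 4)*(h + 3)*(h^2 - h) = (h - 4)*(h - 1)*(h + 3)*(h)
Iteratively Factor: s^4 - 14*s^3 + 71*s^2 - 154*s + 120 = (s - 5)*(s^3 - 9*s^2 + 26*s - 24) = (s - 5)*(s - 2)*(s^2 - 7*s + 12) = (s - 5)*(s - 4)*(s - 2)*(s - 3)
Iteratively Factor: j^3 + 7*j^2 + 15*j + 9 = (j + 1)*(j^2 + 6*j + 9) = (j + 1)*(j + 3)*(j + 3)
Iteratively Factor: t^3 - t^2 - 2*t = (t - 2)*(t^2 + t) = t*(t - 2)*(t + 1)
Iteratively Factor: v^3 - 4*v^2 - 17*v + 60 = (v + 4)*(v^2 - 8*v + 15) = (v - 5)*(v + 4)*(v - 3)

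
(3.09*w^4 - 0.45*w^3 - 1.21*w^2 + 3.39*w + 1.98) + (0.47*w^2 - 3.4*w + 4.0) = 3.09*w^4 - 0.45*w^3 - 0.74*w^2 - 0.00999999999999979*w + 5.98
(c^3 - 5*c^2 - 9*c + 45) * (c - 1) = c^4 - 6*c^3 - 4*c^2 + 54*c - 45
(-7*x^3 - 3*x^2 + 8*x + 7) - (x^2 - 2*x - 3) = -7*x^3 - 4*x^2 + 10*x + 10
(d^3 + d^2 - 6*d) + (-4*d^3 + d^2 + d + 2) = -3*d^3 + 2*d^2 - 5*d + 2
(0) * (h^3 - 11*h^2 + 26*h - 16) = 0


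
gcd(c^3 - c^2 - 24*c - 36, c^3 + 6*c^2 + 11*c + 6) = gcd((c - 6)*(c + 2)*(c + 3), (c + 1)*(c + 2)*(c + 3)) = c^2 + 5*c + 6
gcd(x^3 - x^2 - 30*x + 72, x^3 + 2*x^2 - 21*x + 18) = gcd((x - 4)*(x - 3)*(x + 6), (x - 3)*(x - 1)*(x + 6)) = x^2 + 3*x - 18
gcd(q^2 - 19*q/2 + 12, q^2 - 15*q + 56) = q - 8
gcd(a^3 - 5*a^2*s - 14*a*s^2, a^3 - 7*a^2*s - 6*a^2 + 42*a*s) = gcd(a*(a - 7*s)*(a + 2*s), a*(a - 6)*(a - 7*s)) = -a^2 + 7*a*s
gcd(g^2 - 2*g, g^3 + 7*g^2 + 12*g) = g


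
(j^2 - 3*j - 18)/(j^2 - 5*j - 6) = (j + 3)/(j + 1)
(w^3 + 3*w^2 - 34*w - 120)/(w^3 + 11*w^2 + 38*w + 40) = (w - 6)/(w + 2)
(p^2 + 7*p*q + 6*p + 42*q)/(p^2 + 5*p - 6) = (p + 7*q)/(p - 1)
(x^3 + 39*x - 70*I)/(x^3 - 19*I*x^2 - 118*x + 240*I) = (x^2 + 5*I*x + 14)/(x^2 - 14*I*x - 48)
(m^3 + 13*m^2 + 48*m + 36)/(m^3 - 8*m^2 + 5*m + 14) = (m^2 + 12*m + 36)/(m^2 - 9*m + 14)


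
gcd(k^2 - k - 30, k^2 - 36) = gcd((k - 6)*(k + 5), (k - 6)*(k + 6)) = k - 6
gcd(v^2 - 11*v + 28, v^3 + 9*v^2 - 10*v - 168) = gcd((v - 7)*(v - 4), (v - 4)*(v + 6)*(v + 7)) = v - 4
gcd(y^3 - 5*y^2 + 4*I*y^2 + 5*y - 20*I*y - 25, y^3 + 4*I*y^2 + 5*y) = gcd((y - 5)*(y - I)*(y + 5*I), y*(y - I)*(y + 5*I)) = y^2 + 4*I*y + 5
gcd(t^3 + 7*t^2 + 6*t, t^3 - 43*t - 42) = t^2 + 7*t + 6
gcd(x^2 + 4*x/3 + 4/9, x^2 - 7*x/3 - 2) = x + 2/3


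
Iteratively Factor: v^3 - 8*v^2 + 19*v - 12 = (v - 4)*(v^2 - 4*v + 3) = (v - 4)*(v - 3)*(v - 1)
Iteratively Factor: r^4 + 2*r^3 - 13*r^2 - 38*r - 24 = (r + 3)*(r^3 - r^2 - 10*r - 8) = (r + 2)*(r + 3)*(r^2 - 3*r - 4) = (r - 4)*(r + 2)*(r + 3)*(r + 1)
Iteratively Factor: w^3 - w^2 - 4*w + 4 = (w - 2)*(w^2 + w - 2) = (w - 2)*(w + 2)*(w - 1)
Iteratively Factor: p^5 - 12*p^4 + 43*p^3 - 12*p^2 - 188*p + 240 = (p - 5)*(p^4 - 7*p^3 + 8*p^2 + 28*p - 48) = (p - 5)*(p - 2)*(p^3 - 5*p^2 - 2*p + 24) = (p - 5)*(p - 4)*(p - 2)*(p^2 - p - 6) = (p - 5)*(p - 4)*(p - 3)*(p - 2)*(p + 2)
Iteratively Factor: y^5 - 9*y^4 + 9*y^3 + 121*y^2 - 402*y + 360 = (y + 4)*(y^4 - 13*y^3 + 61*y^2 - 123*y + 90) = (y - 2)*(y + 4)*(y^3 - 11*y^2 + 39*y - 45) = (y - 3)*(y - 2)*(y + 4)*(y^2 - 8*y + 15) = (y - 3)^2*(y - 2)*(y + 4)*(y - 5)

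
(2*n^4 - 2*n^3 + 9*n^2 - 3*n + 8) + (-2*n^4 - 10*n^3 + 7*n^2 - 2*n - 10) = -12*n^3 + 16*n^2 - 5*n - 2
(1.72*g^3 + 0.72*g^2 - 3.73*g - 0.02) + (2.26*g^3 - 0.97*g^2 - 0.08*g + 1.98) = 3.98*g^3 - 0.25*g^2 - 3.81*g + 1.96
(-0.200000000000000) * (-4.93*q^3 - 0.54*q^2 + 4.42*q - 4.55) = 0.986*q^3 + 0.108*q^2 - 0.884*q + 0.91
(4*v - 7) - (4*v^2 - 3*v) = -4*v^2 + 7*v - 7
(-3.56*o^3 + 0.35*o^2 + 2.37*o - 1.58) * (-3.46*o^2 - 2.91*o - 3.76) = 12.3176*o^5 + 9.1486*o^4 + 4.1669*o^3 - 2.7459*o^2 - 4.3134*o + 5.9408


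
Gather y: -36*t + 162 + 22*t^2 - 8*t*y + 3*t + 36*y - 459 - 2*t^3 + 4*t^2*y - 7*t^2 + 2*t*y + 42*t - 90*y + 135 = -2*t^3 + 15*t^2 + 9*t + y*(4*t^2 - 6*t - 54) - 162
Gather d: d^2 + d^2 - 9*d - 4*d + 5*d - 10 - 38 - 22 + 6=2*d^2 - 8*d - 64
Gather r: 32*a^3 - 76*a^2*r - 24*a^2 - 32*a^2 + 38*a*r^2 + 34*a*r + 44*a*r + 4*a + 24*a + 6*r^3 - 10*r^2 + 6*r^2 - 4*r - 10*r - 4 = 32*a^3 - 56*a^2 + 28*a + 6*r^3 + r^2*(38*a - 4) + r*(-76*a^2 + 78*a - 14) - 4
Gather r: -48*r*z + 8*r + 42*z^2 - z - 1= r*(8 - 48*z) + 42*z^2 - z - 1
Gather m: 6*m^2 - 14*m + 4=6*m^2 - 14*m + 4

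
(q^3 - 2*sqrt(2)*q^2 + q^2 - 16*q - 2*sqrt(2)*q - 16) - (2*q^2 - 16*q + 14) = q^3 - 2*sqrt(2)*q^2 - q^2 - 2*sqrt(2)*q - 30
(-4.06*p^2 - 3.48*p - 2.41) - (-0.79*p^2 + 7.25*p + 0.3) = -3.27*p^2 - 10.73*p - 2.71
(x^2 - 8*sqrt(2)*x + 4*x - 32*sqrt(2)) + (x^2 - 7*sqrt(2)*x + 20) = 2*x^2 - 15*sqrt(2)*x + 4*x - 32*sqrt(2) + 20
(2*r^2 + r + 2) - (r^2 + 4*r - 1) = r^2 - 3*r + 3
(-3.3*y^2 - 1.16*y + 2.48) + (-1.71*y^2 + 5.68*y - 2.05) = -5.01*y^2 + 4.52*y + 0.43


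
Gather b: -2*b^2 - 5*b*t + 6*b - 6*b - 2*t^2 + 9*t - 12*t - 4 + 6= -2*b^2 - 5*b*t - 2*t^2 - 3*t + 2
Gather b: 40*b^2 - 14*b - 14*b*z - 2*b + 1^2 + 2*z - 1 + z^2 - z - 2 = 40*b^2 + b*(-14*z - 16) + z^2 + z - 2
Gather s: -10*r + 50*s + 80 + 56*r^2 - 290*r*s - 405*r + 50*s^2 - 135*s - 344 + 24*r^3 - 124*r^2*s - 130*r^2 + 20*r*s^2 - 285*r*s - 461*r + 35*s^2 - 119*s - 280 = 24*r^3 - 74*r^2 - 876*r + s^2*(20*r + 85) + s*(-124*r^2 - 575*r - 204) - 544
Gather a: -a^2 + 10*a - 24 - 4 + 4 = -a^2 + 10*a - 24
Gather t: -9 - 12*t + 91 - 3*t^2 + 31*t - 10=-3*t^2 + 19*t + 72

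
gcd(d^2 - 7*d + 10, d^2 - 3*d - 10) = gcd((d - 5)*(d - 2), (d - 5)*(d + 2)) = d - 5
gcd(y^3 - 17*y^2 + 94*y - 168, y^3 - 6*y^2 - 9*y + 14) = y - 7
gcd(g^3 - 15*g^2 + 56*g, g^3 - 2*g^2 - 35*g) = g^2 - 7*g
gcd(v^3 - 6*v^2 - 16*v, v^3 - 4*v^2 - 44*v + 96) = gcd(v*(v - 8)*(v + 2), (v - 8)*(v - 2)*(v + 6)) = v - 8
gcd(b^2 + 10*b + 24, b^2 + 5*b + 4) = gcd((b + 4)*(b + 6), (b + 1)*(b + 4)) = b + 4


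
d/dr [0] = 0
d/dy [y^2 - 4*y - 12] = 2*y - 4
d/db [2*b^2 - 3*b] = 4*b - 3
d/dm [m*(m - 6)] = 2*m - 6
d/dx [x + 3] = 1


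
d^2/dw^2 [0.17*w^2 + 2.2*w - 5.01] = 0.340000000000000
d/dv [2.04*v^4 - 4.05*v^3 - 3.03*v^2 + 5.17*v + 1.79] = 8.16*v^3 - 12.15*v^2 - 6.06*v + 5.17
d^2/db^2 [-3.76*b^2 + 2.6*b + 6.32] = -7.52000000000000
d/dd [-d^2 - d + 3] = -2*d - 1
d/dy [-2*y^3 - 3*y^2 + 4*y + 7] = -6*y^2 - 6*y + 4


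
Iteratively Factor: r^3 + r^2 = (r + 1)*(r^2) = r*(r + 1)*(r)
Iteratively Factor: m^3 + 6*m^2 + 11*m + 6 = (m + 1)*(m^2 + 5*m + 6) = (m + 1)*(m + 2)*(m + 3)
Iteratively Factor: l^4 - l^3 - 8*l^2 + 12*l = (l - 2)*(l^3 + l^2 - 6*l) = l*(l - 2)*(l^2 + l - 6) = l*(l - 2)^2*(l + 3)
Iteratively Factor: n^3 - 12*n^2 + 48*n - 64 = (n - 4)*(n^2 - 8*n + 16) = (n - 4)^2*(n - 4)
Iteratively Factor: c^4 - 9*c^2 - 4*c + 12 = (c + 2)*(c^3 - 2*c^2 - 5*c + 6) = (c + 2)^2*(c^2 - 4*c + 3) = (c - 1)*(c + 2)^2*(c - 3)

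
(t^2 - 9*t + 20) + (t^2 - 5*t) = 2*t^2 - 14*t + 20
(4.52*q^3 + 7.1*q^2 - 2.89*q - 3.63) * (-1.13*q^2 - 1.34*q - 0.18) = -5.1076*q^5 - 14.0798*q^4 - 7.0619*q^3 + 6.6965*q^2 + 5.3844*q + 0.6534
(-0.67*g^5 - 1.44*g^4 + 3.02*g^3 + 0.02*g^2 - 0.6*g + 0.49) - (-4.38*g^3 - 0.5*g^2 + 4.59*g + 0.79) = -0.67*g^5 - 1.44*g^4 + 7.4*g^3 + 0.52*g^2 - 5.19*g - 0.3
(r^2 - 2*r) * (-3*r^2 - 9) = -3*r^4 + 6*r^3 - 9*r^2 + 18*r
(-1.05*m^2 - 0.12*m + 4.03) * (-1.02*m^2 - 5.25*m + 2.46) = 1.071*m^4 + 5.6349*m^3 - 6.0636*m^2 - 21.4527*m + 9.9138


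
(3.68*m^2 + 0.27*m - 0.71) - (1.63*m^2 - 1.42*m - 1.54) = 2.05*m^2 + 1.69*m + 0.83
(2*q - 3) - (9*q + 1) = -7*q - 4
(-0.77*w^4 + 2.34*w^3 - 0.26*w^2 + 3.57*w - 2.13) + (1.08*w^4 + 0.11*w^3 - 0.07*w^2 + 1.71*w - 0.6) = 0.31*w^4 + 2.45*w^3 - 0.33*w^2 + 5.28*w - 2.73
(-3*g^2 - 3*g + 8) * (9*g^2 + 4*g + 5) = -27*g^4 - 39*g^3 + 45*g^2 + 17*g + 40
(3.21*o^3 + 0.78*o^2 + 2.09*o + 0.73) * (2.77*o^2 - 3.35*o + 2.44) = 8.8917*o^5 - 8.5929*o^4 + 11.0087*o^3 - 3.0762*o^2 + 2.6541*o + 1.7812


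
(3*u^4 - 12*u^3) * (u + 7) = 3*u^5 + 9*u^4 - 84*u^3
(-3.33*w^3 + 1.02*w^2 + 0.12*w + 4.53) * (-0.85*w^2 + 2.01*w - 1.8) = 2.8305*w^5 - 7.5603*w^4 + 7.9422*w^3 - 5.4453*w^2 + 8.8893*w - 8.154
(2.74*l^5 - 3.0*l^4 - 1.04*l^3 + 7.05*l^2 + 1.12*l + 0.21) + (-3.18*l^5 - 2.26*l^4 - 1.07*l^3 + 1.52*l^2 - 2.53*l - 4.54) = -0.44*l^5 - 5.26*l^4 - 2.11*l^3 + 8.57*l^2 - 1.41*l - 4.33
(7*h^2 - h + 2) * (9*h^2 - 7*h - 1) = 63*h^4 - 58*h^3 + 18*h^2 - 13*h - 2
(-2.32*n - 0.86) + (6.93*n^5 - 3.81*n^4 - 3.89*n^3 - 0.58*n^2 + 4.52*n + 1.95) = 6.93*n^5 - 3.81*n^4 - 3.89*n^3 - 0.58*n^2 + 2.2*n + 1.09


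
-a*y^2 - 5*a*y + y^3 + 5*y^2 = y*(-a + y)*(y + 5)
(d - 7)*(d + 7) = d^2 - 49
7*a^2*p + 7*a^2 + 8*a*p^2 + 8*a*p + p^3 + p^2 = (a + p)*(7*a + p)*(p + 1)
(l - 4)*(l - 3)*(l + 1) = l^3 - 6*l^2 + 5*l + 12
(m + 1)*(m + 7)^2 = m^3 + 15*m^2 + 63*m + 49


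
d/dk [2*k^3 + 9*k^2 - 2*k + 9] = 6*k^2 + 18*k - 2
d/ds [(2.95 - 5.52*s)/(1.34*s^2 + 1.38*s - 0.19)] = (7.3968*s^2 - 7.906*s - 3.0222)/(1.7956*s^4 + 3.6984*s^3 + 1.3952*s^2 - 0.5244*s + 0.0361)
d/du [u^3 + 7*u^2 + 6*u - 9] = 3*u^2 + 14*u + 6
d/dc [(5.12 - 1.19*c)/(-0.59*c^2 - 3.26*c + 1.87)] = (-0.7021*c^2 + 6.0416*c + 14.4659)/(0.3481*c^4 + 3.8468*c^3 + 8.421*c^2 - 12.1924*c + 3.4969)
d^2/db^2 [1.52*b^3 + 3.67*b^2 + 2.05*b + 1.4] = 9.12*b + 7.34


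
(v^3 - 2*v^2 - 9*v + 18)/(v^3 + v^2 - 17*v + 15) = (v^2 + v - 6)/(v^2 + 4*v - 5)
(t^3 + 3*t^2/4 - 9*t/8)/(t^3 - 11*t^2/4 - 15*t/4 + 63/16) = 2*t/(2*t - 7)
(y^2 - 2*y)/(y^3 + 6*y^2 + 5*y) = (y - 2)/(y^2 + 6*y + 5)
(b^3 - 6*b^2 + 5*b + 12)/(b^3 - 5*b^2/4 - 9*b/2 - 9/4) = 4*(b - 4)/(4*b + 3)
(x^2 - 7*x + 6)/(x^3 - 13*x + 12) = (x - 6)/(x^2 + x - 12)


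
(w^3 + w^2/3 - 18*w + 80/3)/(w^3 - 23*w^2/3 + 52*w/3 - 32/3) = (w^2 + 3*w - 10)/(w^2 - 5*w + 4)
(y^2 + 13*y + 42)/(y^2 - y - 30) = (y^2 + 13*y + 42)/(y^2 - y - 30)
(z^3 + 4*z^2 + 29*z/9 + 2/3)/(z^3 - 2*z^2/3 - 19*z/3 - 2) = (z^2 + 11*z/3 + 2)/(z^2 - z - 6)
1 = 1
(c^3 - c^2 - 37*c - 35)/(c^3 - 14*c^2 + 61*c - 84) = (c^2 + 6*c + 5)/(c^2 - 7*c + 12)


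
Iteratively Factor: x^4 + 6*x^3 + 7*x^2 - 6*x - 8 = (x - 1)*(x^3 + 7*x^2 + 14*x + 8) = (x - 1)*(x + 2)*(x^2 + 5*x + 4) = (x - 1)*(x + 1)*(x + 2)*(x + 4)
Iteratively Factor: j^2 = (j)*(j)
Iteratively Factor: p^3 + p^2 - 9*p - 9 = (p + 3)*(p^2 - 2*p - 3) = (p + 1)*(p + 3)*(p - 3)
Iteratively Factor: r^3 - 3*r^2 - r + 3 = (r + 1)*(r^2 - 4*r + 3) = (r - 1)*(r + 1)*(r - 3)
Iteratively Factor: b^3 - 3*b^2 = (b)*(b^2 - 3*b) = b^2*(b - 3)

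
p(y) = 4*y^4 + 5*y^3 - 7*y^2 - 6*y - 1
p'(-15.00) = -50421.00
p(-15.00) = 184139.00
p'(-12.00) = -25326.00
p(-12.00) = 73367.00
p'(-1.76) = -22.12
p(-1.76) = -1.00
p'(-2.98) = -254.49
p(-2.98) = 137.85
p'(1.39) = 46.49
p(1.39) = 5.50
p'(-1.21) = 4.56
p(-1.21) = -4.27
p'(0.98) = 9.75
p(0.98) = -5.21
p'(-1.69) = -16.73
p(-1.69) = -2.36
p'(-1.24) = 3.92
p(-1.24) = -4.40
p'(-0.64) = 4.91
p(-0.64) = -0.67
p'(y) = 16*y^3 + 15*y^2 - 14*y - 6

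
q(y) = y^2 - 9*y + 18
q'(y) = 2*y - 9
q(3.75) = -1.69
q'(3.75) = -1.50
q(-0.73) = 25.10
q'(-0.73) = -10.46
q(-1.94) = 39.22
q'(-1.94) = -12.88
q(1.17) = 8.84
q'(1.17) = -6.66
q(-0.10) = 18.91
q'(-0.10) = -9.20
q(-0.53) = 23.05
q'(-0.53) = -10.06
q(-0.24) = 20.22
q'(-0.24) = -9.48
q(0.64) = 12.65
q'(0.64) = -7.72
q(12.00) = 54.00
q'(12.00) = 15.00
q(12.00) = 54.00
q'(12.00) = 15.00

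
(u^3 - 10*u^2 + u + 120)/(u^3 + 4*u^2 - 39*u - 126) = (u^2 - 13*u + 40)/(u^2 + u - 42)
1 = 1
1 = 1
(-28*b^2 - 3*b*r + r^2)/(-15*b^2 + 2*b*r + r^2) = (-28*b^2 - 3*b*r + r^2)/(-15*b^2 + 2*b*r + r^2)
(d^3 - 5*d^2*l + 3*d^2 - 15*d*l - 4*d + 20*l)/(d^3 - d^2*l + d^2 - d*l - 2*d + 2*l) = (d^2 - 5*d*l + 4*d - 20*l)/(d^2 - d*l + 2*d - 2*l)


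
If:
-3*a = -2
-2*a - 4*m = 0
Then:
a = 2/3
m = -1/3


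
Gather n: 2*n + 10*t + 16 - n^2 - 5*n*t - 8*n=-n^2 + n*(-5*t - 6) + 10*t + 16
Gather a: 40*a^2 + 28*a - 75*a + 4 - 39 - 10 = 40*a^2 - 47*a - 45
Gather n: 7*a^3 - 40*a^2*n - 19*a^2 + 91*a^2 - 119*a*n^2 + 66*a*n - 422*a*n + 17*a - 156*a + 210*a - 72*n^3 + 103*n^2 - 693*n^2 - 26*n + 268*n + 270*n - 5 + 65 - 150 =7*a^3 + 72*a^2 + 71*a - 72*n^3 + n^2*(-119*a - 590) + n*(-40*a^2 - 356*a + 512) - 90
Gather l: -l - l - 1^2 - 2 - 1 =-2*l - 4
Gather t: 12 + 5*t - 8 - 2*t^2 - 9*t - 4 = -2*t^2 - 4*t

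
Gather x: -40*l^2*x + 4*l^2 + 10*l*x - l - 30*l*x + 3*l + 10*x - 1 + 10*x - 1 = 4*l^2 + 2*l + x*(-40*l^2 - 20*l + 20) - 2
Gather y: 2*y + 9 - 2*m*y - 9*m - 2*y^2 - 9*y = -9*m - 2*y^2 + y*(-2*m - 7) + 9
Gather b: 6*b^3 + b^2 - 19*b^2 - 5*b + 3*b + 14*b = 6*b^3 - 18*b^2 + 12*b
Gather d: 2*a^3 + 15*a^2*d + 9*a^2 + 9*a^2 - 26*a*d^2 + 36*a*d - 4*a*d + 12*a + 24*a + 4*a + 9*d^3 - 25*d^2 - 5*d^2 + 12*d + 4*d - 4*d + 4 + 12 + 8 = 2*a^3 + 18*a^2 + 40*a + 9*d^3 + d^2*(-26*a - 30) + d*(15*a^2 + 32*a + 12) + 24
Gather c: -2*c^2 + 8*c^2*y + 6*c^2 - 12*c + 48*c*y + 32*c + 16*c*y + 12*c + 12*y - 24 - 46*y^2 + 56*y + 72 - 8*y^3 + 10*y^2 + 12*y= c^2*(8*y + 4) + c*(64*y + 32) - 8*y^3 - 36*y^2 + 80*y + 48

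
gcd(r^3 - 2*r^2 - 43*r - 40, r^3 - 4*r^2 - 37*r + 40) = r^2 - 3*r - 40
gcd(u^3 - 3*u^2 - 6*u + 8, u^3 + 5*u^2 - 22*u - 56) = u^2 - 2*u - 8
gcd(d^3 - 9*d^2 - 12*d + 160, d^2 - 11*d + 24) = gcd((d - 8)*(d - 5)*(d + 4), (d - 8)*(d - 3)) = d - 8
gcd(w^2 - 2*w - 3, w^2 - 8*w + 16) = 1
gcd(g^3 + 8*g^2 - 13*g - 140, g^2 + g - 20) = g^2 + g - 20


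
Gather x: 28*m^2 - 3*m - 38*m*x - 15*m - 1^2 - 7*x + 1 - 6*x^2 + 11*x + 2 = 28*m^2 - 18*m - 6*x^2 + x*(4 - 38*m) + 2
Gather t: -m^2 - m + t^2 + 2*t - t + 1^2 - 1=-m^2 - m + t^2 + t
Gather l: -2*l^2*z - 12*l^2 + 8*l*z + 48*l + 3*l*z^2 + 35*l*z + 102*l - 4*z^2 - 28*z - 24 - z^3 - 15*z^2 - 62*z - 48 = l^2*(-2*z - 12) + l*(3*z^2 + 43*z + 150) - z^3 - 19*z^2 - 90*z - 72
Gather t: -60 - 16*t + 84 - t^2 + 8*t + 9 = -t^2 - 8*t + 33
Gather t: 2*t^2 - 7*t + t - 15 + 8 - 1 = 2*t^2 - 6*t - 8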